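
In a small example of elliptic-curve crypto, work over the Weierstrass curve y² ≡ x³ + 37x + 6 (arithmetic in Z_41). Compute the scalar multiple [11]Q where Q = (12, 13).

Repeated addition: build up to 11Q.
2Q: tangent at (12, 13): λ = (3·12² + 37)/(2·13) ≡ 18/26. 26⁻¹ ≡ 30 (mod 41), so λ ≡ 18·30 ≡ 7.
  x = λ² - 12 - 12 = 49 - 24 ≡ 25; y = λ·(12 - 25) - 13 ≡ 19. → (25, 19)
3Q: (25, 19) + (12, 13). λ = (13 - 19)/(12 - 25) ≡ 35/28 mod 41. 28⁻¹ ≡ 22 (mod 41), so λ ≡ 32.
  x = λ² - 25 - 12 = 1024 - 37 ≡ 3; y = λ·(25 - 3) - 19 ≡ 29. → (3, 29)
4Q: (3, 29) + (12, 13). λ = (13 - 29)/(12 - 3) ≡ 25/9 mod 41. 9⁻¹ ≡ 32 (mod 41) since 9·32 = 288 ≡ 1, so λ ≡ 21.
  x = λ² - 3 - 12 = 441 - 15 ≡ 16; y = λ·(3 - 16) - 29 ≡ 26. → (16, 26)
5Q: (16, 26) + (12, 13). λ = (13 - 26)/(12 - 16) ≡ 28/37 mod 41. 37⁻¹ ≡ 10 (mod 41) since 37·10 = 370 ≡ 1, so λ ≡ 34.
  x = λ² - 16 - 12 = 1156 - 28 ≡ 21; y = λ·(16 - 21) - 26 ≡ 9. → (21, 9)
6Q: (21, 9) + (12, 13). λ = (13 - 9)/(12 - 21) ≡ 4/32 mod 41. 32⁻¹ ≡ 9 (mod 41), so λ ≡ 36.
  x = λ² - 21 - 12 = 1296 - 33 ≡ 33; y = λ·(21 - 33) - 9 ≡ 10. → (33, 10)
7Q: (33, 10) + (12, 13). λ = (13 - 10)/(12 - 33) ≡ 3/20 mod 41. 20⁻¹ ≡ 39 (mod 41), so λ ≡ 35.
  x = λ² - 33 - 12 = 1225 - 45 ≡ 32; y = λ·(33 - 32) - 10 ≡ 25. → (32, 25)
8Q: (32, 25) + (12, 13). λ = (13 - 25)/(12 - 32) ≡ 29/21 mod 41. 21⁻¹ ≡ 2 (mod 41) since 21·2 = 42 ≡ 1, so λ ≡ 17.
  x = λ² - 32 - 12 = 289 - 44 ≡ 40; y = λ·(32 - 40) - 25 ≡ 3. → (40, 3)
9Q: (40, 3) + (12, 13). λ = (13 - 3)/(12 - 40) ≡ 10/13 mod 41. 13⁻¹ ≡ 19 (mod 41), so λ ≡ 26.
  x = λ² - 40 - 12 = 676 - 52 ≡ 9; y = λ·(40 - 9) - 3 ≡ 24. → (9, 24)
10Q: (9, 24) + (12, 13). λ = (13 - 24)/(12 - 9) ≡ 30/3 mod 41. 3⁻¹ ≡ 14 (mod 41) since 3·14 = 42 ≡ 1, so λ ≡ 10.
  x = λ² - 9 - 12 = 100 - 21 ≡ 38; y = λ·(9 - 38) - 24 ≡ 14. → (38, 14)
11Q: (38, 14) + (12, 13). λ = (13 - 14)/(12 - 38) ≡ 40/15 mod 41. 15⁻¹ ≡ 11 (mod 41) since 15·11 = 165 ≡ 1, so λ ≡ 30.
  x = λ² - 38 - 12 = 900 - 50 ≡ 30; y = λ·(38 - 30) - 14 ≡ 21. → (30, 21)

(30, 21)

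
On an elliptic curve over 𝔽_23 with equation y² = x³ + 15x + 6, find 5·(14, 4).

Write Q = (14, 4).
Double-and-add on 5 = (101)₂. Start with Q = (14, 4) for the leading 1-bit.
double: tangent at (14, 4): λ = (3·14² + 15)/(2·4) ≡ 5/8. 8⁻¹ ≡ 3 (mod 23), so λ ≡ 5·3 ≡ 15.
  x = λ² - 14 - 14 = 225 - 28 ≡ 13; y = λ·(14 - 13) - 4 ≡ 11. → (13, 11)
double: tangent at (13, 11): λ = (3·13² + 15)/(2·11) ≡ 16/22. 22⁻¹ ≡ 22 (mod 23), so λ ≡ 16·22 ≡ 7.
  x = λ² - 13 - 13 = 49 - 26 ≡ 0; y = λ·(13 - 0) - 11 ≡ 11. → (0, 11)
add Q: (0, 11) + (14, 4). λ = (4 - 11)/(14 - 0) ≡ 16/14 mod 23. 14⁻¹ ≡ 5 (mod 23) since 14·5 = 70 ≡ 1, so λ ≡ 11.
  x = λ² - 0 - 14 = 121 - 14 ≡ 15; y = λ·(0 - 15) - 11 ≡ 8. → (15, 8)

(15, 8)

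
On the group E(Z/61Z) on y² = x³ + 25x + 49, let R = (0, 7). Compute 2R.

tangent at (0, 7): λ = (3·0² + 25)/(2·7) ≡ 25/14. 14⁻¹ ≡ 48 (mod 61) since 14·48 = 672 ≡ 1, so λ ≡ 25·48 ≡ 41.
  x = λ² - 0 - 0 = 1681 - 0 ≡ 34; y = λ·(0 - 34) - 7 ≡ 2. → (34, 2)

(34, 2)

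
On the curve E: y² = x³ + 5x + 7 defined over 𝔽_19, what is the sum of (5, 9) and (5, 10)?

The two points share x = 5 and their y-coordinates satisfy 9 + 10 ≡ 0 (mod 19), so they are inverses. Their sum is O.

O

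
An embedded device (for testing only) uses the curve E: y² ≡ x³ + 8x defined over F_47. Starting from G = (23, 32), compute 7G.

(31, 37)

Repeated addition: build up to 7G.
2G: tangent at (23, 32): λ = (3·23² + 8)/(2·32) ≡ 44/17. 17⁻¹ ≡ 36 (mod 47), so λ ≡ 44·36 ≡ 33.
  x = λ² - 23 - 23 = 1089 - 46 ≡ 9; y = λ·(23 - 9) - 32 ≡ 7. → (9, 7)
3G: (9, 7) + (23, 32). λ = (32 - 7)/(23 - 9) ≡ 25/14 mod 47. 14⁻¹ ≡ 37 (mod 47), so λ ≡ 32.
  x = λ² - 9 - 23 = 1024 - 32 ≡ 5; y = λ·(9 - 5) - 7 ≡ 27. → (5, 27)
4G: (5, 27) + (23, 32). λ = (32 - 27)/(23 - 5) ≡ 5/18 mod 47. 18⁻¹ ≡ 34 (mod 47) since 18·34 = 612 ≡ 1, so λ ≡ 29.
  x = λ² - 5 - 23 = 841 - 28 ≡ 14; y = λ·(5 - 14) - 27 ≡ 41. → (14, 41)
5G: (14, 41) + (23, 32). λ = (32 - 41)/(23 - 14) ≡ 38/9 mod 47. 9⁻¹ ≡ 21 (mod 47), so λ ≡ 46.
  x = λ² - 14 - 23 = 2116 - 37 ≡ 11; y = λ·(14 - 11) - 41 ≡ 3. → (11, 3)
6G: (11, 3) + (23, 32). λ = (32 - 3)/(23 - 11) ≡ 29/12 mod 47. 12⁻¹ ≡ 4 (mod 47), so λ ≡ 22.
  x = λ² - 11 - 23 = 484 - 34 ≡ 27; y = λ·(11 - 27) - 3 ≡ 21. → (27, 21)
7G: (27, 21) + (23, 32). λ = (32 - 21)/(23 - 27) ≡ 11/43 mod 47. 43⁻¹ ≡ 35 (mod 47) since 43·35 = 1505 ≡ 1, so λ ≡ 9.
  x = λ² - 27 - 23 = 81 - 50 ≡ 31; y = λ·(27 - 31) - 21 ≡ 37. → (31, 37)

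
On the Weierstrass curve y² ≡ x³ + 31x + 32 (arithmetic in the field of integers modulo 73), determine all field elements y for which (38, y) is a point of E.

x³ + 31x + 32 = 56082 ≡ 18 (mod 73).
Square roots of 18 mod 73: 23 and 50 (since 23² = 529 ≡ 18).

23, 50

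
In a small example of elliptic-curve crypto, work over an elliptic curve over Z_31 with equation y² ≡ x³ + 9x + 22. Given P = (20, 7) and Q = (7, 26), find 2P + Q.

(18, 23)

First 2P:
Repeated addition: build up to 2P.
2P: tangent at (20, 7): λ = (3·20² + 9)/(2·7) ≡ 0/14. 14⁻¹ ≡ 20 (mod 31) since 14·20 = 280 ≡ 1, so λ ≡ 0·20 ≡ 0.
  x = λ² - 20 - 20 = 0 - 40 ≡ 22; y = λ·(20 - 22) - 7 ≡ 24. → (22, 24)
2P = (22, 24).
Finally 2P + Q:
(22, 24) + (7, 26). λ = (26 - 24)/(7 - 22) ≡ 2/16 mod 31. 16⁻¹ ≡ 2 (mod 31) since 16·2 = 32 ≡ 1, so λ ≡ 4.
  x = λ² - 22 - 7 = 16 - 29 ≡ 18; y = λ·(22 - 18) - 24 ≡ 23. → (18, 23)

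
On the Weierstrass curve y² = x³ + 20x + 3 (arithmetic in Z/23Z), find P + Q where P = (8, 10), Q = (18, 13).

(1, 22)

(8, 10) + (18, 13). λ = (13 - 10)/(18 - 8) ≡ 3/10 mod 23. 10⁻¹ ≡ 7 (mod 23), so λ ≡ 21.
  x = λ² - 8 - 18 = 441 - 26 ≡ 1; y = λ·(8 - 1) - 10 ≡ 22. → (1, 22)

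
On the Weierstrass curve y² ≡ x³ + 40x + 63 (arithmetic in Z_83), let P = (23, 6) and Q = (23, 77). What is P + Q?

The two points share x = 23 and their y-coordinates satisfy 6 + 77 ≡ 0 (mod 83), so they are inverses. Their sum is the point at infinity.

O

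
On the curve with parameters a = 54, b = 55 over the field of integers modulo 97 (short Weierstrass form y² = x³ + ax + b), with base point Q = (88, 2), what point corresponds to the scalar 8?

(92, 40)

Repeated addition: build up to 8Q.
2Q: tangent at (88, 2): λ = (3·88² + 54)/(2·2) ≡ 6/4. 4⁻¹ ≡ 73 (mod 97), so λ ≡ 6·73 ≡ 50.
  x = λ² - 88 - 88 = 2500 - 176 ≡ 93; y = λ·(88 - 93) - 2 ≡ 39. → (93, 39)
3Q: (93, 39) + (88, 2). λ = (2 - 39)/(88 - 93) ≡ 60/92 mod 97. 92⁻¹ ≡ 58 (mod 97), so λ ≡ 85.
  x = λ² - 93 - 88 = 7225 - 181 ≡ 60; y = λ·(93 - 60) - 39 ≡ 50. → (60, 50)
4Q: (60, 50) + (88, 2). λ = (2 - 50)/(88 - 60) ≡ 49/28 mod 97. 28⁻¹ ≡ 52 (mod 97), so λ ≡ 26.
  x = λ² - 60 - 88 = 676 - 148 ≡ 43; y = λ·(60 - 43) - 50 ≡ 4. → (43, 4)
5Q: (43, 4) + (88, 2). λ = (2 - 4)/(88 - 43) ≡ 95/45 mod 97. 45⁻¹ ≡ 69 (mod 97), so λ ≡ 56.
  x = λ² - 43 - 88 = 3136 - 131 ≡ 95; y = λ·(43 - 95) - 4 ≡ 91. → (95, 91)
6Q: (95, 91) + (88, 2). λ = (2 - 91)/(88 - 95) ≡ 8/90 mod 97. 90⁻¹ ≡ 83 (mod 97), so λ ≡ 82.
  x = λ² - 95 - 88 = 6724 - 183 ≡ 42; y = λ·(95 - 42) - 91 ≡ 84. → (42, 84)
7Q: (42, 84) + (88, 2). λ = (2 - 84)/(88 - 42) ≡ 15/46 mod 97. 46⁻¹ ≡ 19 (mod 97), so λ ≡ 91.
  x = λ² - 42 - 88 = 8281 - 130 ≡ 3; y = λ·(42 - 3) - 84 ≡ 70. → (3, 70)
8Q: (3, 70) + (88, 2). λ = (2 - 70)/(88 - 3) ≡ 29/85 mod 97. 85⁻¹ ≡ 8 (mod 97), so λ ≡ 38.
  x = λ² - 3 - 88 = 1444 - 91 ≡ 92; y = λ·(3 - 92) - 70 ≡ 40. → (92, 40)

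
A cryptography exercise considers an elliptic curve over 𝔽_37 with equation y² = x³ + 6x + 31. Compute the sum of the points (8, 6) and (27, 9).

(8, 6) + (27, 9). λ = (9 - 6)/(27 - 8) ≡ 3/19 mod 37. 19⁻¹ ≡ 2 (mod 37), so λ ≡ 6.
  x = λ² - 8 - 27 = 36 - 35 ≡ 1; y = λ·(8 - 1) - 6 ≡ 36. → (1, 36)

(1, 36)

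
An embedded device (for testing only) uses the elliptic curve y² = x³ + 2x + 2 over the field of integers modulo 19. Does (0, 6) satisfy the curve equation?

no

y² = 6² ≡ 17; x³ + 2x + 2 = 2 ≡ 2 (mod 19). 17 ≠ 2.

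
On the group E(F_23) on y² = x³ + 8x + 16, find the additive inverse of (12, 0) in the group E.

(12, 0)

-(12, 0) = (12, -0 mod 23) = (12, 0).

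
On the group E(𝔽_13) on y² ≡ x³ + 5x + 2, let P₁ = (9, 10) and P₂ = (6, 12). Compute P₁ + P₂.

(10, 8)

(9, 10) + (6, 12). λ = (12 - 10)/(6 - 9) ≡ 2/10 mod 13. 10⁻¹ ≡ 4 (mod 13), so λ ≡ 8.
  x = λ² - 9 - 6 = 64 - 15 ≡ 10; y = λ·(9 - 10) - 10 ≡ 8. → (10, 8)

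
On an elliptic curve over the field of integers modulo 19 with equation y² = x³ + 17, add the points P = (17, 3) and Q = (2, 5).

(17, 3) + (2, 5). λ = (5 - 3)/(2 - 17) ≡ 2/4 mod 19. 4⁻¹ ≡ 5 (mod 19) since 4·5 = 20 ≡ 1, so λ ≡ 10.
  x = λ² - 17 - 2 = 100 - 19 ≡ 5; y = λ·(17 - 5) - 3 ≡ 3. → (5, 3)

(5, 3)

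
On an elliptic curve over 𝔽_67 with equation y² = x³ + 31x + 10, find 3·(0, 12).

Write Q = (0, 12).
Repeated addition: build up to 3Q.
2Q: tangent at (0, 12): λ = (3·0² + 31)/(2·12) ≡ 31/24. 24⁻¹ ≡ 14 (mod 67), so λ ≡ 31·14 ≡ 32.
  x = λ² - 0 - 0 = 1024 - 0 ≡ 19; y = λ·(0 - 19) - 12 ≡ 50. → (19, 50)
3Q: (19, 50) + (0, 12). λ = (12 - 50)/(0 - 19) ≡ 29/48 mod 67. 48⁻¹ ≡ 7 (mod 67), so λ ≡ 2.
  x = λ² - 19 - 0 = 4 - 19 ≡ 52; y = λ·(19 - 52) - 50 ≡ 18. → (52, 18)

(52, 18)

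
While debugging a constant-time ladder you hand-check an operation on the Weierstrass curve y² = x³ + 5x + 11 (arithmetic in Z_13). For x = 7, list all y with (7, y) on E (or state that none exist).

x³ + 5x + 11 = 389 ≡ 12 (mod 13).
Square roots of 12 mod 13: 5 and 8 (since 5² = 25 ≡ 12).

5, 8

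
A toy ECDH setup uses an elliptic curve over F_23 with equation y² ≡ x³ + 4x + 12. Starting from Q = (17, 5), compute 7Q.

Double-and-add on 7 = (111)₂. Start with Q = (17, 5) for the leading 1-bit.
double: tangent at (17, 5): λ = (3·17² + 4)/(2·5) ≡ 20/10. 10⁻¹ ≡ 7 (mod 23) since 10·7 = 70 ≡ 1, so λ ≡ 20·7 ≡ 2.
  x = λ² - 17 - 17 = 4 - 34 ≡ 16; y = λ·(17 - 16) - 5 ≡ 20. → (16, 20)
add Q: (16, 20) + (17, 5). λ = (5 - 20)/(17 - 16) ≡ 8/1 mod 23. 1⁻¹ ≡ 1 (mod 23), so λ ≡ 8.
  x = λ² - 16 - 17 = 64 - 33 ≡ 8; y = λ·(16 - 8) - 20 ≡ 21. → (8, 21)
double: tangent at (8, 21): λ = (3·8² + 4)/(2·21) ≡ 12/19. 19⁻¹ ≡ 17 (mod 23) since 19·17 = 323 ≡ 1, so λ ≡ 12·17 ≡ 20.
  x = λ² - 8 - 8 = 400 - 16 ≡ 16; y = λ·(8 - 16) - 21 ≡ 3. → (16, 3)
add Q: (16, 3) + (17, 5). λ = (5 - 3)/(17 - 16) ≡ 2/1 mod 23. 1⁻¹ ≡ 1 (mod 23) since 1·1 = 1 ≡ 1, so λ ≡ 2.
  x = λ² - 16 - 17 = 4 - 33 ≡ 17; y = λ·(16 - 17) - 3 ≡ 18. → (17, 18)

(17, 18)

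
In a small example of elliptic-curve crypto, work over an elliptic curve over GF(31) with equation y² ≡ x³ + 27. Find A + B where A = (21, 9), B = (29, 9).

(21, 9) + (29, 9). λ = (9 - 9)/(29 - 21) ≡ 0/8 mod 31. 8⁻¹ ≡ 4 (mod 31) since 8·4 = 32 ≡ 1, so λ ≡ 0.
  x = λ² - 21 - 29 = 0 - 50 ≡ 12; y = λ·(21 - 12) - 9 ≡ 22. → (12, 22)

(12, 22)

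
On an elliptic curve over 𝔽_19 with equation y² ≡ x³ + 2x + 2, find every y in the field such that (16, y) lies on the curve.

x³ + 2x + 2 = 4130 ≡ 7 (mod 19).
Square roots of 7 mod 19: 8 and 11 (since 8² = 64 ≡ 7).

8, 11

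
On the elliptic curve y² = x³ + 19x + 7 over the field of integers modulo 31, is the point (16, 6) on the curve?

y² = 6² ≡ 5; x³ + 19x + 7 = 4407 ≡ 5 (mod 31). 5 = 5.

yes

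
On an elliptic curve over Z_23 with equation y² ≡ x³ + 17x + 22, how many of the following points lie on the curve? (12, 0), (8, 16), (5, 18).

(12, 0): 0² ≡ 0, rhs ≡ 22 → off.
(8, 16): 16² ≡ 3, rhs ≡ 3 → on.
(5, 18): 18² ≡ 2, rhs ≡ 2 → on.

2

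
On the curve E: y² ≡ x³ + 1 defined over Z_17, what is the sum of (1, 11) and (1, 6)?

The two points share x = 1 and their y-coordinates satisfy 11 + 6 ≡ 0 (mod 17), so they are inverses. Their sum is 𝒪.

O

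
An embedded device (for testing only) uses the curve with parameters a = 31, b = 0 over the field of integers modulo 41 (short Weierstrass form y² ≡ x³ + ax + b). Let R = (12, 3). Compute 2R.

(21, 20)

tangent at (12, 3): λ = (3·12² + 31)/(2·3) ≡ 12/6. 6⁻¹ ≡ 7 (mod 41), so λ ≡ 12·7 ≡ 2.
  x = λ² - 12 - 12 = 4 - 24 ≡ 21; y = λ·(12 - 21) - 3 ≡ 20. → (21, 20)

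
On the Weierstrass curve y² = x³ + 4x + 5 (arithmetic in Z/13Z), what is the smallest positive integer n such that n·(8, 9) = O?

5

2P: tangent at (8, 9): λ = (3·8² + 4)/(2·9) ≡ 1/5. 5⁻¹ ≡ 8 (mod 13) since 5·8 = 40 ≡ 1, so λ ≡ 1·8 ≡ 8.
  x = λ² - 8 - 8 = 64 - 16 ≡ 9; y = λ·(8 - 9) - 9 ≡ 9. → (9, 9)
3P: (9, 9) + (8, 9). λ = (9 - 9)/(8 - 9) ≡ 0/12 mod 13. 12⁻¹ ≡ 12 (mod 13) since 12·12 = 144 ≡ 1, so λ ≡ 0.
  x = λ² - 9 - 8 = 0 - 17 ≡ 9; y = λ·(9 - 9) - 9 ≡ 4. → (9, 4)
4P: (9, 4) + (8, 9). λ = (9 - 4)/(8 - 9) ≡ 5/12 mod 13. 12⁻¹ ≡ 12 (mod 13) since 12·12 = 144 ≡ 1, so λ ≡ 8.
  x = λ² - 9 - 8 = 64 - 17 ≡ 8; y = λ·(9 - 8) - 4 ≡ 4. → (8, 4)
5P: (8, 4) + (8, 9): same x and y₁ ≡ -y₂, so the sum is O.
5P = O, so the order is 5.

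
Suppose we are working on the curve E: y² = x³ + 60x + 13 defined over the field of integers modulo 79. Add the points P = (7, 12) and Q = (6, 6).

(7, 12) + (6, 6). λ = (6 - 12)/(6 - 7) ≡ 73/78 mod 79. 78⁻¹ ≡ 78 (mod 79), so λ ≡ 6.
  x = λ² - 7 - 6 = 36 - 13 ≡ 23; y = λ·(7 - 23) - 12 ≡ 50. → (23, 50)

(23, 50)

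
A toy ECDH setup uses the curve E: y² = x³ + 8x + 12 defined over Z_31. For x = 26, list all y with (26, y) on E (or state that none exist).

8, 23

x³ + 8x + 12 = 17796 ≡ 2 (mod 31).
Square roots of 2 mod 31: 8 and 23 (since 8² = 64 ≡ 2).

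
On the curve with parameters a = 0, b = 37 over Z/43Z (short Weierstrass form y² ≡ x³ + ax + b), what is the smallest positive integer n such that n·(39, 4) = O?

2P: tangent at (39, 4): λ = (3·39² + 0)/(2·4) ≡ 5/8. 8⁻¹ ≡ 27 (mod 43), so λ ≡ 5·27 ≡ 6.
  x = λ² - 39 - 39 = 36 - 78 ≡ 1; y = λ·(39 - 1) - 4 ≡ 9. → (1, 9)
3P: (1, 9) + (39, 4). λ = (4 - 9)/(39 - 1) ≡ 38/38 mod 43. 38⁻¹ ≡ 17 (mod 43), so λ ≡ 1.
  x = λ² - 1 - 39 = 1 - 40 ≡ 4; y = λ·(1 - 4) - 9 ≡ 31. → (4, 31)
4P: (4, 31) + (39, 4). λ = (4 - 31)/(39 - 4) ≡ 16/35 mod 43. 35⁻¹ ≡ 16 (mod 43), so λ ≡ 41.
  x = λ² - 4 - 39 = 1681 - 43 ≡ 4; y = λ·(4 - 4) - 31 ≡ 12. → (4, 12)
5P: (4, 12) + (39, 4). λ = (4 - 12)/(39 - 4) ≡ 35/35 mod 43. 35⁻¹ ≡ 16 (mod 43) since 35·16 = 560 ≡ 1, so λ ≡ 1.
  x = λ² - 4 - 39 = 1 - 43 ≡ 1; y = λ·(4 - 1) - 12 ≡ 34. → (1, 34)
6P: (1, 34) + (39, 4). λ = (4 - 34)/(39 - 1) ≡ 13/38 mod 43. 38⁻¹ ≡ 17 (mod 43) since 38·17 = 646 ≡ 1, so λ ≡ 6.
  x = λ² - 1 - 39 = 36 - 40 ≡ 39; y = λ·(1 - 39) - 34 ≡ 39. → (39, 39)
7P: (39, 39) + (39, 4): same x and y₁ ≡ -y₂, so the sum is O.
7P = O, so the order is 7.

7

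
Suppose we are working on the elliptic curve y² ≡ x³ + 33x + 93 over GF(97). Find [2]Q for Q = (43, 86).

(29, 5)

tangent at (43, 86): λ = (3·43² + 33)/(2·86) ≡ 51/75. 75⁻¹ ≡ 22 (mod 97) since 75·22 = 1650 ≡ 1, so λ ≡ 51·22 ≡ 55.
  x = λ² - 43 - 43 = 3025 - 86 ≡ 29; y = λ·(43 - 29) - 86 ≡ 5. → (29, 5)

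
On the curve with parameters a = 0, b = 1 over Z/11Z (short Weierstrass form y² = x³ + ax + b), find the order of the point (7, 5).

12

2P: tangent at (7, 5): λ = (3·7² + 0)/(2·5) ≡ 4/10. 10⁻¹ ≡ 10 (mod 11), so λ ≡ 4·10 ≡ 7.
  x = λ² - 7 - 7 = 49 - 14 ≡ 2; y = λ·(7 - 2) - 5 ≡ 8. → (2, 8)
3P: (2, 8) + (7, 5). λ = (5 - 8)/(7 - 2) ≡ 8/5 mod 11. 5⁻¹ ≡ 9 (mod 11) since 5·9 = 45 ≡ 1, so λ ≡ 6.
  x = λ² - 2 - 7 = 36 - 9 ≡ 5; y = λ·(2 - 5) - 8 ≡ 7. → (5, 7)
4P: (5, 7) + (7, 5). λ = (5 - 7)/(7 - 5) ≡ 9/2 mod 11. 2⁻¹ ≡ 6 (mod 11), so λ ≡ 10.
  x = λ² - 5 - 7 = 100 - 12 ≡ 0; y = λ·(5 - 0) - 7 ≡ 10. → (0, 10)
5P: (0, 10) + (7, 5). λ = (5 - 10)/(7 - 0) ≡ 6/7 mod 11. 7⁻¹ ≡ 8 (mod 11), so λ ≡ 4.
  x = λ² - 0 - 7 = 16 - 7 ≡ 9; y = λ·(0 - 9) - 10 ≡ 9. → (9, 9)
6P: (9, 9) + (7, 5). λ = (5 - 9)/(7 - 9) ≡ 7/9 mod 11. 9⁻¹ ≡ 5 (mod 11) since 9·5 = 45 ≡ 1, so λ ≡ 2.
  x = λ² - 9 - 7 = 4 - 16 ≡ 10; y = λ·(9 - 10) - 9 ≡ 0. → (10, 0)
7P: (10, 0) + (7, 5). λ = (5 - 0)/(7 - 10) ≡ 5/8 mod 11. 8⁻¹ ≡ 7 (mod 11), so λ ≡ 2.
  x = λ² - 10 - 7 = 4 - 17 ≡ 9; y = λ·(10 - 9) - 0 ≡ 2. → (9, 2)
8P: (9, 2) + (7, 5). λ = (5 - 2)/(7 - 9) ≡ 3/9 mod 11. 9⁻¹ ≡ 5 (mod 11), so λ ≡ 4.
  x = λ² - 9 - 7 = 16 - 16 ≡ 0; y = λ·(9 - 0) - 2 ≡ 1. → (0, 1)
9P: (0, 1) + (7, 5). λ = (5 - 1)/(7 - 0) ≡ 4/7 mod 11. 7⁻¹ ≡ 8 (mod 11), so λ ≡ 10.
  x = λ² - 0 - 7 = 100 - 7 ≡ 5; y = λ·(0 - 5) - 1 ≡ 4. → (5, 4)
10P: (5, 4) + (7, 5). λ = (5 - 4)/(7 - 5) ≡ 1/2 mod 11. 2⁻¹ ≡ 6 (mod 11) since 2·6 = 12 ≡ 1, so λ ≡ 6.
  x = λ² - 5 - 7 = 36 - 12 ≡ 2; y = λ·(5 - 2) - 4 ≡ 3. → (2, 3)
11P: (2, 3) + (7, 5). λ = (5 - 3)/(7 - 2) ≡ 2/5 mod 11. 5⁻¹ ≡ 9 (mod 11), so λ ≡ 7.
  x = λ² - 2 - 7 = 49 - 9 ≡ 7; y = λ·(2 - 7) - 3 ≡ 6. → (7, 6)
12P: (7, 6) + (7, 5): same x and y₁ ≡ -y₂, so the sum is ∞.
12P = ∞, so the order is 12.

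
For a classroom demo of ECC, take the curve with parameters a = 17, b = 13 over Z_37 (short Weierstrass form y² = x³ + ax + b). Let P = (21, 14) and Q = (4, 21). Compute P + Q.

(5, 36)

(21, 14) + (4, 21). λ = (21 - 14)/(4 - 21) ≡ 7/20 mod 37. 20⁻¹ ≡ 13 (mod 37) since 20·13 = 260 ≡ 1, so λ ≡ 17.
  x = λ² - 21 - 4 = 289 - 25 ≡ 5; y = λ·(21 - 5) - 14 ≡ 36. → (5, 36)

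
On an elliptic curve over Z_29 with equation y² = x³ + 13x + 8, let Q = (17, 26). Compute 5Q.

(19, 3)

Double-and-add on 5 = (101)₂. Start with Q = (17, 26) for the leading 1-bit.
double: tangent at (17, 26): λ = (3·17² + 13)/(2·26) ≡ 10/23. 23⁻¹ ≡ 24 (mod 29), so λ ≡ 10·24 ≡ 8.
  x = λ² - 17 - 17 = 64 - 34 ≡ 1; y = λ·(17 - 1) - 26 ≡ 15. → (1, 15)
double: tangent at (1, 15): λ = (3·1² + 13)/(2·15) ≡ 16/1. 1⁻¹ ≡ 1 (mod 29), so λ ≡ 16·1 ≡ 16.
  x = λ² - 1 - 1 = 256 - 2 ≡ 22; y = λ·(1 - 22) - 15 ≡ 26. → (22, 26)
add Q: (22, 26) + (17, 26). λ = (26 - 26)/(17 - 22) ≡ 0/24 mod 29. 24⁻¹ ≡ 23 (mod 29), so λ ≡ 0.
  x = λ² - 22 - 17 = 0 - 39 ≡ 19; y = λ·(22 - 19) - 26 ≡ 3. → (19, 3)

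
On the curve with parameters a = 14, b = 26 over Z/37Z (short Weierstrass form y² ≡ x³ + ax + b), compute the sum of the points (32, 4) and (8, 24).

(9, 20)

(32, 4) + (8, 24). λ = (24 - 4)/(8 - 32) ≡ 20/13 mod 37. 13⁻¹ ≡ 20 (mod 37), so λ ≡ 30.
  x = λ² - 32 - 8 = 900 - 40 ≡ 9; y = λ·(32 - 9) - 4 ≡ 20. → (9, 20)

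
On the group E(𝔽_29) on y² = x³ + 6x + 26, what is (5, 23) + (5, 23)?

tangent at (5, 23): λ = (3·5² + 6)/(2·23) ≡ 23/17. 17⁻¹ ≡ 12 (mod 29) since 17·12 = 204 ≡ 1, so λ ≡ 23·12 ≡ 15.
  x = λ² - 5 - 5 = 225 - 10 ≡ 12; y = λ·(5 - 12) - 23 ≡ 17. → (12, 17)

(12, 17)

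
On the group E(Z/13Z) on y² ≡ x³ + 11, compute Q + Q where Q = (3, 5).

tangent at (3, 5): λ = (3·3² + 0)/(2·5) ≡ 1/10. 10⁻¹ ≡ 4 (mod 13) since 10·4 = 40 ≡ 1, so λ ≡ 1·4 ≡ 4.
  x = λ² - 3 - 3 = 16 - 6 ≡ 10; y = λ·(3 - 10) - 5 ≡ 6. → (10, 6)

(10, 6)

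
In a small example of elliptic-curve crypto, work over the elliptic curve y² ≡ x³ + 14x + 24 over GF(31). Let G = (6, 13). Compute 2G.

(8, 11)

tangent at (6, 13): λ = (3·6² + 14)/(2·13) ≡ 29/26. 26⁻¹ ≡ 6 (mod 31), so λ ≡ 29·6 ≡ 19.
  x = λ² - 6 - 6 = 361 - 12 ≡ 8; y = λ·(6 - 8) - 13 ≡ 11. → (8, 11)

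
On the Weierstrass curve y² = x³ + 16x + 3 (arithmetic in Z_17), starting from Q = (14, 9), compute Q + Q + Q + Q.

(14, 8)

Double-and-add on 4 = (100)₂. Start with Q = (14, 9) for the leading 1-bit.
double: tangent at (14, 9): λ = (3·14² + 16)/(2·9) ≡ 9/1. 1⁻¹ ≡ 1 (mod 17), so λ ≡ 9·1 ≡ 9.
  x = λ² - 14 - 14 = 81 - 28 ≡ 2; y = λ·(14 - 2) - 9 ≡ 14. → (2, 14)
double: tangent at (2, 14): λ = (3·2² + 16)/(2·14) ≡ 11/11. 11⁻¹ ≡ 14 (mod 17), so λ ≡ 11·14 ≡ 1.
  x = λ² - 2 - 2 = 1 - 4 ≡ 14; y = λ·(2 - 14) - 14 ≡ 8. → (14, 8)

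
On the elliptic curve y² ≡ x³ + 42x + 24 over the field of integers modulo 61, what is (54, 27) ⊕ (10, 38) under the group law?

(54, 27) + (10, 38). λ = (38 - 27)/(10 - 54) ≡ 11/17 mod 61. 17⁻¹ ≡ 18 (mod 61) since 17·18 = 306 ≡ 1, so λ ≡ 15.
  x = λ² - 54 - 10 = 225 - 64 ≡ 39; y = λ·(54 - 39) - 27 ≡ 15. → (39, 15)

(39, 15)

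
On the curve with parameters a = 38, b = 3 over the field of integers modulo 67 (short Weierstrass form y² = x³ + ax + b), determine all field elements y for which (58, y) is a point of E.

2, 65

x³ + 38x + 3 = 197319 ≡ 4 (mod 67).
Square roots of 4 mod 67: 2 and 65 (since 2² = 4 ≡ 4).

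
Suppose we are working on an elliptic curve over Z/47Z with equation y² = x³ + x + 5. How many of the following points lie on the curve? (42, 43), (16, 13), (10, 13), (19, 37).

(42, 43): 43² ≡ 16, rhs ≡ 16 → on.
(16, 13): 13² ≡ 28, rhs ≡ 28 → on.
(10, 13): 13² ≡ 28, rhs ≡ 28 → on.
(19, 37): 37² ≡ 6, rhs ≡ 21 → off.

3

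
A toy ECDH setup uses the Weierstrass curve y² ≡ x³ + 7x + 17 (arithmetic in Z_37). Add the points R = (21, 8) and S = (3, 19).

(21, 8) + (3, 19). λ = (19 - 8)/(3 - 21) ≡ 11/19 mod 37. 19⁻¹ ≡ 2 (mod 37), so λ ≡ 22.
  x = λ² - 21 - 3 = 484 - 24 ≡ 16; y = λ·(21 - 16) - 8 ≡ 28. → (16, 28)

(16, 28)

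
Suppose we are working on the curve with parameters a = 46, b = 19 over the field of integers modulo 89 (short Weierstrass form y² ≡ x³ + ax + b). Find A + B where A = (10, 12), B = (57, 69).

(10, 12) + (57, 69). λ = (69 - 12)/(57 - 10) ≡ 57/47 mod 89. 47⁻¹ ≡ 36 (mod 89), so λ ≡ 5.
  x = λ² - 10 - 57 = 25 - 67 ≡ 47; y = λ·(10 - 47) - 12 ≡ 70. → (47, 70)

(47, 70)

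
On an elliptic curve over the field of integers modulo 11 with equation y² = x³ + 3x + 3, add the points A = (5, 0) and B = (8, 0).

(5, 0) + (8, 0). λ = (0 - 0)/(8 - 5) ≡ 0/3 mod 11. 3⁻¹ ≡ 4 (mod 11), so λ ≡ 0.
  x = λ² - 5 - 8 = 0 - 13 ≡ 9; y = λ·(5 - 9) - 0 ≡ 0. → (9, 0)

(9, 0)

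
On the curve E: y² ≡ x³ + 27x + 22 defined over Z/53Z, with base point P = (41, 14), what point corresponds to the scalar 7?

(37, 23)

Repeated addition: build up to 7P.
2P: tangent at (41, 14): λ = (3·41² + 27)/(2·14) ≡ 35/28. 28⁻¹ ≡ 36 (mod 53) since 28·36 = 1008 ≡ 1, so λ ≡ 35·36 ≡ 41.
  x = λ² - 41 - 41 = 1681 - 82 ≡ 9; y = λ·(41 - 9) - 14 ≡ 26. → (9, 26)
3P: (9, 26) + (41, 14). λ = (14 - 26)/(41 - 9) ≡ 41/32 mod 53. 32⁻¹ ≡ 5 (mod 53), so λ ≡ 46.
  x = λ² - 9 - 41 = 2116 - 50 ≡ 52; y = λ·(9 - 52) - 26 ≡ 10. → (52, 10)
4P: (52, 10) + (41, 14). λ = (14 - 10)/(41 - 52) ≡ 4/42 mod 53. 42⁻¹ ≡ 24 (mod 53), so λ ≡ 43.
  x = λ² - 52 - 41 = 1849 - 93 ≡ 7; y = λ·(52 - 7) - 10 ≡ 17. → (7, 17)
5P: (7, 17) + (41, 14). λ = (14 - 17)/(41 - 7) ≡ 50/34 mod 53. 34⁻¹ ≡ 39 (mod 53), so λ ≡ 42.
  x = λ² - 7 - 41 = 1764 - 48 ≡ 20; y = λ·(7 - 20) - 17 ≡ 20. → (20, 20)
6P: (20, 20) + (41, 14). λ = (14 - 20)/(41 - 20) ≡ 47/21 mod 53. 21⁻¹ ≡ 48 (mod 53), so λ ≡ 30.
  x = λ² - 20 - 41 = 900 - 61 ≡ 44; y = λ·(20 - 44) - 20 ≡ 2. → (44, 2)
7P: (44, 2) + (41, 14). λ = (14 - 2)/(41 - 44) ≡ 12/50 mod 53. 50⁻¹ ≡ 35 (mod 53) since 50·35 = 1750 ≡ 1, so λ ≡ 49.
  x = λ² - 44 - 41 = 2401 - 85 ≡ 37; y = λ·(44 - 37) - 2 ≡ 23. → (37, 23)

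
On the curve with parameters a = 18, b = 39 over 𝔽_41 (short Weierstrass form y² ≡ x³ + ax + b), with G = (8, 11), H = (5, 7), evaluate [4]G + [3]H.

(33, 11)

First 4G:
Double-and-add on 4 = (100)₂. Start with G = (8, 11) for the leading 1-bit.
double: tangent at (8, 11): λ = (3·8² + 18)/(2·11) ≡ 5/22. 22⁻¹ ≡ 28 (mod 41), so λ ≡ 5·28 ≡ 17.
  x = λ² - 8 - 8 = 289 - 16 ≡ 27; y = λ·(8 - 27) - 11 ≡ 35. → (27, 35)
double: tangent at (27, 35): λ = (3·27² + 18)/(2·35) ≡ 32/29. 29⁻¹ ≡ 17 (mod 41), so λ ≡ 32·17 ≡ 11.
  x = λ² - 27 - 27 = 121 - 54 ≡ 26; y = λ·(27 - 26) - 35 ≡ 17. → (26, 17)
4G = (26, 17).
Next 3H:
Repeated addition: build up to 3H.
2H: tangent at (5, 7): λ = (3·5² + 18)/(2·7) ≡ 11/14. 14⁻¹ ≡ 3 (mod 41), so λ ≡ 11·3 ≡ 33.
  x = λ² - 5 - 5 = 1089 - 10 ≡ 13; y = λ·(5 - 13) - 7 ≡ 16. → (13, 16)
3H: (13, 16) + (5, 7). λ = (7 - 16)/(5 - 13) ≡ 32/33 mod 41. 33⁻¹ ≡ 5 (mod 41) since 33·5 = 165 ≡ 1, so λ ≡ 37.
  x = λ² - 13 - 5 = 1369 - 18 ≡ 39; y = λ·(13 - 39) - 16 ≡ 6. → (39, 6)
3H = (39, 6).
Finally 4G + 3H:
(26, 17) + (39, 6). λ = (6 - 17)/(39 - 26) ≡ 30/13 mod 41. 13⁻¹ ≡ 19 (mod 41), so λ ≡ 37.
  x = λ² - 26 - 39 = 1369 - 65 ≡ 33; y = λ·(26 - 33) - 17 ≡ 11. → (33, 11)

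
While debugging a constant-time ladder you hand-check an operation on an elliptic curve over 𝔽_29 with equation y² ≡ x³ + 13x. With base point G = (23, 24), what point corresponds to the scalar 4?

Double-and-add on 4 = (100)₂. Start with G = (23, 24) for the leading 1-bit.
double: tangent at (23, 24): λ = (3·23² + 13)/(2·24) ≡ 5/19. 19⁻¹ ≡ 26 (mod 29), so λ ≡ 5·26 ≡ 14.
  x = λ² - 23 - 23 = 196 - 46 ≡ 5; y = λ·(23 - 5) - 24 ≡ 25. → (5, 25)
double: tangent at (5, 25): λ = (3·5² + 13)/(2·25) ≡ 1/21. 21⁻¹ ≡ 18 (mod 29) since 21·18 = 378 ≡ 1, so λ ≡ 1·18 ≡ 18.
  x = λ² - 5 - 5 = 324 - 10 ≡ 24; y = λ·(5 - 24) - 25 ≡ 10. → (24, 10)

(24, 10)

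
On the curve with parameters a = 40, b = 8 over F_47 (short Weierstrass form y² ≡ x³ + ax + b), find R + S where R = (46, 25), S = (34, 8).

(32, 34)

(46, 25) + (34, 8). λ = (8 - 25)/(34 - 46) ≡ 30/35 mod 47. 35⁻¹ ≡ 43 (mod 47) since 35·43 = 1505 ≡ 1, so λ ≡ 21.
  x = λ² - 46 - 34 = 441 - 80 ≡ 32; y = λ·(46 - 32) - 25 ≡ 34. → (32, 34)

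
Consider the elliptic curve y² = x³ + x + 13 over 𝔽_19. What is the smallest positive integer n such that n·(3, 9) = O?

11

2P: tangent at (3, 9): λ = (3·3² + 1)/(2·9) ≡ 9/18. 18⁻¹ ≡ 18 (mod 19) since 18·18 = 324 ≡ 1, so λ ≡ 9·18 ≡ 10.
  x = λ² - 3 - 3 = 100 - 6 ≡ 18; y = λ·(3 - 18) - 9 ≡ 12. → (18, 12)
3P: (18, 12) + (3, 9). λ = (9 - 12)/(3 - 18) ≡ 16/4 mod 19. 4⁻¹ ≡ 5 (mod 19), so λ ≡ 4.
  x = λ² - 18 - 3 = 16 - 21 ≡ 14; y = λ·(18 - 14) - 12 ≡ 4. → (14, 4)
4P: (14, 4) + (3, 9). λ = (9 - 4)/(3 - 14) ≡ 5/8 mod 19. 8⁻¹ ≡ 12 (mod 19) since 8·12 = 96 ≡ 1, so λ ≡ 3.
  x = λ² - 14 - 3 = 9 - 17 ≡ 11; y = λ·(14 - 11) - 4 ≡ 5. → (11, 5)
5P: (11, 5) + (3, 9). λ = (9 - 5)/(3 - 11) ≡ 4/11 mod 19. 11⁻¹ ≡ 7 (mod 19) since 11·7 = 77 ≡ 1, so λ ≡ 9.
  x = λ² - 11 - 3 = 81 - 14 ≡ 10; y = λ·(11 - 10) - 5 ≡ 4. → (10, 4)
6P: (10, 4) + (3, 9). λ = (9 - 4)/(3 - 10) ≡ 5/12 mod 19. 12⁻¹ ≡ 8 (mod 19), so λ ≡ 2.
  x = λ² - 10 - 3 = 4 - 13 ≡ 10; y = λ·(10 - 10) - 4 ≡ 15. → (10, 15)
7P: (10, 15) + (3, 9). λ = (9 - 15)/(3 - 10) ≡ 13/12 mod 19. 12⁻¹ ≡ 8 (mod 19), so λ ≡ 9.
  x = λ² - 10 - 3 = 81 - 13 ≡ 11; y = λ·(10 - 11) - 15 ≡ 14. → (11, 14)
8P: (11, 14) + (3, 9). λ = (9 - 14)/(3 - 11) ≡ 14/11 mod 19. 11⁻¹ ≡ 7 (mod 19), so λ ≡ 3.
  x = λ² - 11 - 3 = 9 - 14 ≡ 14; y = λ·(11 - 14) - 14 ≡ 15. → (14, 15)
9P: (14, 15) + (3, 9). λ = (9 - 15)/(3 - 14) ≡ 13/8 mod 19. 8⁻¹ ≡ 12 (mod 19), so λ ≡ 4.
  x = λ² - 14 - 3 = 16 - 17 ≡ 18; y = λ·(14 - 18) - 15 ≡ 7. → (18, 7)
10P: (18, 7) + (3, 9). λ = (9 - 7)/(3 - 18) ≡ 2/4 mod 19. 4⁻¹ ≡ 5 (mod 19), so λ ≡ 10.
  x = λ² - 18 - 3 = 100 - 21 ≡ 3; y = λ·(18 - 3) - 7 ≡ 10. → (3, 10)
11P: (3, 10) + (3, 9): same x and y₁ ≡ -y₂, so the sum is O.
11P = O, so the order is 11.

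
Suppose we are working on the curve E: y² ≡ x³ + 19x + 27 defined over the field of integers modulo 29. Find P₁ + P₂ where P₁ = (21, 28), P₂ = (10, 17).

(28, 23)

(21, 28) + (10, 17). λ = (17 - 28)/(10 - 21) ≡ 18/18 mod 29. 18⁻¹ ≡ 21 (mod 29), so λ ≡ 1.
  x = λ² - 21 - 10 = 1 - 31 ≡ 28; y = λ·(21 - 28) - 28 ≡ 23. → (28, 23)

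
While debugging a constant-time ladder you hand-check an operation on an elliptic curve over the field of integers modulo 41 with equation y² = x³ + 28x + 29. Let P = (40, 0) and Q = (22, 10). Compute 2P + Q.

First 2P:
Repeated addition: build up to 2P.
2P: (40, 0) + (40, 0): same x and y₁ ≡ -y₂, so the sum is O.
2P = O.
Finally 2P + Q:
O + (22, 10) = (22, 10) (identity).

(22, 10)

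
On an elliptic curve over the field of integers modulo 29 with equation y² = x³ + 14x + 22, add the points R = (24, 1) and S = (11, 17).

(24, 28)

(24, 1) + (11, 17). λ = (17 - 1)/(11 - 24) ≡ 16/16 mod 29. 16⁻¹ ≡ 20 (mod 29), so λ ≡ 1.
  x = λ² - 24 - 11 = 1 - 35 ≡ 24; y = λ·(24 - 24) - 1 ≡ 28. → (24, 28)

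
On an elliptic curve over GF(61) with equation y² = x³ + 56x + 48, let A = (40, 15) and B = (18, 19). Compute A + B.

(60, 33)

(40, 15) + (18, 19). λ = (19 - 15)/(18 - 40) ≡ 4/39 mod 61. 39⁻¹ ≡ 36 (mod 61), so λ ≡ 22.
  x = λ² - 40 - 18 = 484 - 58 ≡ 60; y = λ·(40 - 60) - 15 ≡ 33. → (60, 33)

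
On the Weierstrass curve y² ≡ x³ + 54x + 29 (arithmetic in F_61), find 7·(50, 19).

(19, 44)

Write G = (50, 19).
Double-and-add on 7 = (111)₂. Start with G = (50, 19) for the leading 1-bit.
double: tangent at (50, 19): λ = (3·50² + 54)/(2·19) ≡ 51/38. 38⁻¹ ≡ 53 (mod 61), so λ ≡ 51·53 ≡ 19.
  x = λ² - 50 - 50 = 361 - 100 ≡ 17; y = λ·(50 - 17) - 19 ≡ 59. → (17, 59)
add G: (17, 59) + (50, 19). λ = (19 - 59)/(50 - 17) ≡ 21/33 mod 61. 33⁻¹ ≡ 37 (mod 61) since 33·37 = 1221 ≡ 1, so λ ≡ 45.
  x = λ² - 17 - 50 = 2025 - 67 ≡ 6; y = λ·(17 - 6) - 59 ≡ 9. → (6, 9)
double: tangent at (6, 9): λ = (3·6² + 54)/(2·9) ≡ 40/18. 18⁻¹ ≡ 17 (mod 61) since 18·17 = 306 ≡ 1, so λ ≡ 40·17 ≡ 9.
  x = λ² - 6 - 6 = 81 - 12 ≡ 8; y = λ·(6 - 8) - 9 ≡ 34. → (8, 34)
add G: (8, 34) + (50, 19). λ = (19 - 34)/(50 - 8) ≡ 46/42 mod 61. 42⁻¹ ≡ 16 (mod 61) since 42·16 = 672 ≡ 1, so λ ≡ 4.
  x = λ² - 8 - 50 = 16 - 58 ≡ 19; y = λ·(8 - 19) - 34 ≡ 44. → (19, 44)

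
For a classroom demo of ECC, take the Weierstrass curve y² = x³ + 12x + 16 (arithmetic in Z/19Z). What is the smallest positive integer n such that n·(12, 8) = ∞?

2P: tangent at (12, 8): λ = (3·12² + 12)/(2·8) ≡ 7/16. 16⁻¹ ≡ 6 (mod 19), so λ ≡ 7·6 ≡ 4.
  x = λ² - 12 - 12 = 16 - 24 ≡ 11; y = λ·(12 - 11) - 8 ≡ 15. → (11, 15)
3P: (11, 15) + (12, 8). λ = (8 - 15)/(12 - 11) ≡ 12/1 mod 19. 1⁻¹ ≡ 1 (mod 19), so λ ≡ 12.
  x = λ² - 11 - 12 = 144 - 23 ≡ 7; y = λ·(11 - 7) - 15 ≡ 14. → (7, 14)
4P: (7, 14) + (12, 8). λ = (8 - 14)/(12 - 7) ≡ 13/5 mod 19. 5⁻¹ ≡ 4 (mod 19), so λ ≡ 14.
  x = λ² - 7 - 12 = 196 - 19 ≡ 6; y = λ·(7 - 6) - 14 ≡ 0. → (6, 0)
5P: (6, 0) + (12, 8). λ = (8 - 0)/(12 - 6) ≡ 8/6 mod 19. 6⁻¹ ≡ 16 (mod 19), so λ ≡ 14.
  x = λ² - 6 - 12 = 196 - 18 ≡ 7; y = λ·(6 - 7) - 0 ≡ 5. → (7, 5)
6P: (7, 5) + (12, 8). λ = (8 - 5)/(12 - 7) ≡ 3/5 mod 19. 5⁻¹ ≡ 4 (mod 19), so λ ≡ 12.
  x = λ² - 7 - 12 = 144 - 19 ≡ 11; y = λ·(7 - 11) - 5 ≡ 4. → (11, 4)
7P: (11, 4) + (12, 8). λ = (8 - 4)/(12 - 11) ≡ 4/1 mod 19. 1⁻¹ ≡ 1 (mod 19), so λ ≡ 4.
  x = λ² - 11 - 12 = 16 - 23 ≡ 12; y = λ·(11 - 12) - 4 ≡ 11. → (12, 11)
8P: (12, 11) + (12, 8): same x and y₁ ≡ -y₂, so the sum is ∞.
8P = ∞, so the order is 8.

8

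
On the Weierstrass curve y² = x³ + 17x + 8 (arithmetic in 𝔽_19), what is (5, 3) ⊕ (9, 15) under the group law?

(14, 8)

(5, 3) + (9, 15). λ = (15 - 3)/(9 - 5) ≡ 12/4 mod 19. 4⁻¹ ≡ 5 (mod 19), so λ ≡ 3.
  x = λ² - 5 - 9 = 9 - 14 ≡ 14; y = λ·(5 - 14) - 3 ≡ 8. → (14, 8)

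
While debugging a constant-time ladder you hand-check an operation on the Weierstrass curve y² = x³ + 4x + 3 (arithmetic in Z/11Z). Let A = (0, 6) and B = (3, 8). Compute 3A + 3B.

First 3A:
Repeated addition: build up to 3A.
2A: tangent at (0, 6): λ = (3·0² + 4)/(2·6) ≡ 4/1. 1⁻¹ ≡ 1 (mod 11) since 1·1 = 1 ≡ 1, so λ ≡ 4·1 ≡ 4.
  x = λ² - 0 - 0 = 16 - 0 ≡ 5; y = λ·(0 - 5) - 6 ≡ 7. → (5, 7)
3A: (5, 7) + (0, 6). λ = (6 - 7)/(0 - 5) ≡ 10/6 mod 11. 6⁻¹ ≡ 2 (mod 11), so λ ≡ 9.
  x = λ² - 5 - 0 = 81 - 5 ≡ 10; y = λ·(5 - 10) - 7 ≡ 3. → (10, 3)
3A = (10, 3).
Next 3B:
Repeated addition: build up to 3B.
2B: tangent at (3, 8): λ = (3·3² + 4)/(2·8) ≡ 9/5. 5⁻¹ ≡ 9 (mod 11), so λ ≡ 9·9 ≡ 4.
  x = λ² - 3 - 3 = 16 - 6 ≡ 10; y = λ·(3 - 10) - 8 ≡ 8. → (10, 8)
3B: (10, 8) + (3, 8). λ = (8 - 8)/(3 - 10) ≡ 0/4 mod 11. 4⁻¹ ≡ 3 (mod 11) since 4·3 = 12 ≡ 1, so λ ≡ 0.
  x = λ² - 10 - 3 = 0 - 13 ≡ 9; y = λ·(10 - 9) - 8 ≡ 3. → (9, 3)
3B = (9, 3).
Finally 3A + 3B:
(10, 3) + (9, 3). λ = (3 - 3)/(9 - 10) ≡ 0/10 mod 11. 10⁻¹ ≡ 10 (mod 11), so λ ≡ 0.
  x = λ² - 10 - 9 = 0 - 19 ≡ 3; y = λ·(10 - 3) - 3 ≡ 8. → (3, 8)

(3, 8)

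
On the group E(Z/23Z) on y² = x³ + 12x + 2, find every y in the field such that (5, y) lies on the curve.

7, 16

x³ + 12x + 2 = 187 ≡ 3 (mod 23).
Square roots of 3 mod 23: 7 and 16 (since 7² = 49 ≡ 3).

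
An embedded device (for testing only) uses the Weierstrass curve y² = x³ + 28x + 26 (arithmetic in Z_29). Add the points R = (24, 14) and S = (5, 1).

(24, 14) + (5, 1). λ = (1 - 14)/(5 - 24) ≡ 16/10 mod 29. 10⁻¹ ≡ 3 (mod 29) since 10·3 = 30 ≡ 1, so λ ≡ 19.
  x = λ² - 24 - 5 = 361 - 29 ≡ 13; y = λ·(24 - 13) - 14 ≡ 21. → (13, 21)

(13, 21)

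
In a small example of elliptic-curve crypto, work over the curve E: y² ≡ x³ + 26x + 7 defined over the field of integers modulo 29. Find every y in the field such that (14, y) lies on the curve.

x³ + 26x + 7 = 3115 ≡ 12 (mod 29).
12 is a non-residue mod 29; no y exists.

none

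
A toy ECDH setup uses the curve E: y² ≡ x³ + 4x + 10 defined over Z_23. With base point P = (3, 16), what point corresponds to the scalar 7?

Repeated addition: build up to 7P.
2P: tangent at (3, 16): λ = (3·3² + 4)/(2·16) ≡ 8/9. 9⁻¹ ≡ 18 (mod 23) since 9·18 = 162 ≡ 1, so λ ≡ 8·18 ≡ 6.
  x = λ² - 3 - 3 = 36 - 6 ≡ 7; y = λ·(3 - 7) - 16 ≡ 6. → (7, 6)
3P: (7, 6) + (3, 16). λ = (16 - 6)/(3 - 7) ≡ 10/19 mod 23. 19⁻¹ ≡ 17 (mod 23), so λ ≡ 9.
  x = λ² - 7 - 3 = 81 - 10 ≡ 2; y = λ·(7 - 2) - 6 ≡ 16. → (2, 16)
4P: (2, 16) + (3, 16). λ = (16 - 16)/(3 - 2) ≡ 0/1 mod 23. 1⁻¹ ≡ 1 (mod 23), so λ ≡ 0.
  x = λ² - 2 - 3 = 0 - 5 ≡ 18; y = λ·(2 - 18) - 16 ≡ 7. → (18, 7)
5P: (18, 7) + (3, 16). λ = (16 - 7)/(3 - 18) ≡ 9/8 mod 23. 8⁻¹ ≡ 3 (mod 23), so λ ≡ 4.
  x = λ² - 18 - 3 = 16 - 21 ≡ 18; y = λ·(18 - 18) - 7 ≡ 16. → (18, 16)
6P: (18, 16) + (3, 16). λ = (16 - 16)/(3 - 18) ≡ 0/8 mod 23. 8⁻¹ ≡ 3 (mod 23), so λ ≡ 0.
  x = λ² - 18 - 3 = 0 - 21 ≡ 2; y = λ·(18 - 2) - 16 ≡ 7. → (2, 7)
7P: (2, 7) + (3, 16). λ = (16 - 7)/(3 - 2) ≡ 9/1 mod 23. 1⁻¹ ≡ 1 (mod 23), so λ ≡ 9.
  x = λ² - 2 - 3 = 81 - 5 ≡ 7; y = λ·(2 - 7) - 7 ≡ 17. → (7, 17)

(7, 17)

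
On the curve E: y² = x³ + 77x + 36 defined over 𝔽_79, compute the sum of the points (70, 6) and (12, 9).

(70, 6) + (12, 9). λ = (9 - 6)/(12 - 70) ≡ 3/21 mod 79. 21⁻¹ ≡ 64 (mod 79), so λ ≡ 34.
  x = λ² - 70 - 12 = 1156 - 82 ≡ 47; y = λ·(70 - 47) - 6 ≡ 65. → (47, 65)

(47, 65)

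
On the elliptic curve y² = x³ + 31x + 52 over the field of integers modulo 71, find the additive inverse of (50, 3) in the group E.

(50, 68)

-(50, 3) = (50, -3 mod 71) = (50, 68).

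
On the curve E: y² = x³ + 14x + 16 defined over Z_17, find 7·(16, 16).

(7, 10)

Write Q = (16, 16).
Repeated addition: build up to 7Q.
2Q: tangent at (16, 16): λ = (3·16² + 14)/(2·16) ≡ 0/15. 15⁻¹ ≡ 8 (mod 17), so λ ≡ 0·8 ≡ 0.
  x = λ² - 16 - 16 = 0 - 32 ≡ 2; y = λ·(16 - 2) - 16 ≡ 1. → (2, 1)
3Q: (2, 1) + (16, 16). λ = (16 - 1)/(16 - 2) ≡ 15/14 mod 17. 14⁻¹ ≡ 11 (mod 17), so λ ≡ 12.
  x = λ² - 2 - 16 = 144 - 18 ≡ 7; y = λ·(2 - 7) - 1 ≡ 7. → (7, 7)
4Q: (7, 7) + (16, 16). λ = (16 - 7)/(16 - 7) ≡ 9/9 mod 17. 9⁻¹ ≡ 2 (mod 17) since 9·2 = 18 ≡ 1, so λ ≡ 1.
  x = λ² - 7 - 16 = 1 - 23 ≡ 12; y = λ·(7 - 12) - 7 ≡ 5. → (12, 5)
5Q: (12, 5) + (16, 16). λ = (16 - 5)/(16 - 12) ≡ 11/4 mod 17. 4⁻¹ ≡ 13 (mod 17) since 4·13 = 52 ≡ 1, so λ ≡ 7.
  x = λ² - 12 - 16 = 49 - 28 ≡ 4; y = λ·(12 - 4) - 5 ≡ 0. → (4, 0)
6Q: (4, 0) + (16, 16). λ = (16 - 0)/(16 - 4) ≡ 16/12 mod 17. 12⁻¹ ≡ 10 (mod 17) since 12·10 = 120 ≡ 1, so λ ≡ 7.
  x = λ² - 4 - 16 = 49 - 20 ≡ 12; y = λ·(4 - 12) - 0 ≡ 12. → (12, 12)
7Q: (12, 12) + (16, 16). λ = (16 - 12)/(16 - 12) ≡ 4/4 mod 17. 4⁻¹ ≡ 13 (mod 17) since 4·13 = 52 ≡ 1, so λ ≡ 1.
  x = λ² - 12 - 16 = 1 - 28 ≡ 7; y = λ·(12 - 7) - 12 ≡ 10. → (7, 10)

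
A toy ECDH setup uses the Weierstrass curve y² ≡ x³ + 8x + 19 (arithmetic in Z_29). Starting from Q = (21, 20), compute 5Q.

(24, 12)

Double-and-add on 5 = (101)₂. Start with Q = (21, 20) for the leading 1-bit.
double: tangent at (21, 20): λ = (3·21² + 8)/(2·20) ≡ 26/11. 11⁻¹ ≡ 8 (mod 29) since 11·8 = 88 ≡ 1, so λ ≡ 26·8 ≡ 5.
  x = λ² - 21 - 21 = 25 - 42 ≡ 12; y = λ·(21 - 12) - 20 ≡ 25. → (12, 25)
double: tangent at (12, 25): λ = (3·12² + 8)/(2·25) ≡ 5/21. 21⁻¹ ≡ 18 (mod 29), so λ ≡ 5·18 ≡ 3.
  x = λ² - 12 - 12 = 9 - 24 ≡ 14; y = λ·(12 - 14) - 25 ≡ 27. → (14, 27)
add Q: (14, 27) + (21, 20). λ = (20 - 27)/(21 - 14) ≡ 22/7 mod 29. 7⁻¹ ≡ 25 (mod 29), so λ ≡ 28.
  x = λ² - 14 - 21 = 784 - 35 ≡ 24; y = λ·(14 - 24) - 27 ≡ 12. → (24, 12)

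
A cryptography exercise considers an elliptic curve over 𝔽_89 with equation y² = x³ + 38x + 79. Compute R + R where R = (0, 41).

(44, 58)

tangent at (0, 41): λ = (3·0² + 38)/(2·41) ≡ 38/82. 82⁻¹ ≡ 38 (mod 89), so λ ≡ 38·38 ≡ 20.
  x = λ² - 0 - 0 = 400 - 0 ≡ 44; y = λ·(0 - 44) - 41 ≡ 58. → (44, 58)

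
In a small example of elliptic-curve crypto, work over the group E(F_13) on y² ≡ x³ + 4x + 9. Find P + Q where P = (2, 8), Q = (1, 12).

(0, 10)

(2, 8) + (1, 12). λ = (12 - 8)/(1 - 2) ≡ 4/12 mod 13. 12⁻¹ ≡ 12 (mod 13), so λ ≡ 9.
  x = λ² - 2 - 1 = 81 - 3 ≡ 0; y = λ·(2 - 0) - 8 ≡ 10. → (0, 10)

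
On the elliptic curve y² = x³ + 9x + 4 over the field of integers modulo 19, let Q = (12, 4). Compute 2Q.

(0, 2)

tangent at (12, 4): λ = (3·12² + 9)/(2·4) ≡ 4/8. 8⁻¹ ≡ 12 (mod 19), so λ ≡ 4·12 ≡ 10.
  x = λ² - 12 - 12 = 100 - 24 ≡ 0; y = λ·(12 - 0) - 4 ≡ 2. → (0, 2)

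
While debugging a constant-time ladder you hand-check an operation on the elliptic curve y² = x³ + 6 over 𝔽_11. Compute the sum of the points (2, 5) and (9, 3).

(3, 0)

(2, 5) + (9, 3). λ = (3 - 5)/(9 - 2) ≡ 9/7 mod 11. 7⁻¹ ≡ 8 (mod 11), so λ ≡ 6.
  x = λ² - 2 - 9 = 36 - 11 ≡ 3; y = λ·(2 - 3) - 5 ≡ 0. → (3, 0)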